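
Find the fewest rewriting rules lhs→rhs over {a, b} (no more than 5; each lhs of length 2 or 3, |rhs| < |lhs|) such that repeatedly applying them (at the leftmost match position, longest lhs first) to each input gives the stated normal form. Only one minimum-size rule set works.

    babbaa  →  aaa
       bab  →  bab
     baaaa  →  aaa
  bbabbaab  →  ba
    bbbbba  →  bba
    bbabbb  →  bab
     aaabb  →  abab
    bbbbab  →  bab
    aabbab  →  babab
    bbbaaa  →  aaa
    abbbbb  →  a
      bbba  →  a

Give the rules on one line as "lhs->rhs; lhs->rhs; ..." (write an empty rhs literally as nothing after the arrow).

  | babbaa => baaaa => aaa
  | bab
  | baaaa => aaa
  | bbabbaab => bbaaaab => baaab => aab => ba

aab->ba; abb->aa; baa->a; bbb->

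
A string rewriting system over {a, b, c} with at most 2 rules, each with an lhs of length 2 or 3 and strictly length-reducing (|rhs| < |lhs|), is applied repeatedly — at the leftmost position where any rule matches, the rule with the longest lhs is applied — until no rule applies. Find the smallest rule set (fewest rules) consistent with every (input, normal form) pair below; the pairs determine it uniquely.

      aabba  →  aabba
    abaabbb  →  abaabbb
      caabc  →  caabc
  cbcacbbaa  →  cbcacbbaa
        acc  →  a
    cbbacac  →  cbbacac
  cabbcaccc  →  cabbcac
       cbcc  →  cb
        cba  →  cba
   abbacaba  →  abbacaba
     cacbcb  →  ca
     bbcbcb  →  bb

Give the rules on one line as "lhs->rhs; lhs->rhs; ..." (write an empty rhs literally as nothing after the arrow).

bcb->c; cc->

  | aabba
  | abaabbb
  | caabc
  | cbcacbbaa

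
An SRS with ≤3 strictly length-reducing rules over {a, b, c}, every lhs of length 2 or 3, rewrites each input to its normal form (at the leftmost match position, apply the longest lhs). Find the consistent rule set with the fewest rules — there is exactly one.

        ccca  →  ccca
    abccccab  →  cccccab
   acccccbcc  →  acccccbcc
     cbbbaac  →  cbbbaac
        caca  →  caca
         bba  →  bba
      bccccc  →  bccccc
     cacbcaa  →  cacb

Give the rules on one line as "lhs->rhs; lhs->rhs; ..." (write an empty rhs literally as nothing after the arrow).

  | ccca
  | abccccab => cccccab
  | acccccbcc
  | cbbbaac

abc->cc; caa->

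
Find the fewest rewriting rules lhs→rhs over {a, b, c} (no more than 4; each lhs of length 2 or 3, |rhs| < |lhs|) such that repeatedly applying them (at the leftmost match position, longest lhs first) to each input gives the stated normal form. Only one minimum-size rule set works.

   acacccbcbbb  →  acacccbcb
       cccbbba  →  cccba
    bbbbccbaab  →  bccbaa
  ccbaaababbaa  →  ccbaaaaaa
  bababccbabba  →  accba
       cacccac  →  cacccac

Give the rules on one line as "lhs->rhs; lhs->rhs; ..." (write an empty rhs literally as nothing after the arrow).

ab->a; bab->; bb->b

  | acacccbcbbb => acacccbcbb => acacccbcb
  | cccbbba => cccbba => cccba
  | bbbbccbaab => bbbccbaab => bbccbaab => bccbaab => bccbaa
  | ccbaaababbaa => ccbaaaabbaa => ccbaaaabaa => ccbaaaaaa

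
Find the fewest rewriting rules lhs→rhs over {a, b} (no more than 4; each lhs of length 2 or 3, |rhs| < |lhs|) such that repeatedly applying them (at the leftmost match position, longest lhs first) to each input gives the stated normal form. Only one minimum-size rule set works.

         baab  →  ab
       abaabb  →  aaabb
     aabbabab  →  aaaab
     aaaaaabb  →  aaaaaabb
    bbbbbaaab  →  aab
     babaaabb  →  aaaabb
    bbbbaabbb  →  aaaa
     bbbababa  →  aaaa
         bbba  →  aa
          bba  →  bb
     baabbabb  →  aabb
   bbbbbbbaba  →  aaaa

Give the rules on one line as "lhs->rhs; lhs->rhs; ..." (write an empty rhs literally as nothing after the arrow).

aba->aa; ba->b; bab->ab; bbb->a

  | baab => bab => ab
  | abaabb => aaabb
  | aabbabab => aababab => aaabab => aaaab
  | aaaaaabb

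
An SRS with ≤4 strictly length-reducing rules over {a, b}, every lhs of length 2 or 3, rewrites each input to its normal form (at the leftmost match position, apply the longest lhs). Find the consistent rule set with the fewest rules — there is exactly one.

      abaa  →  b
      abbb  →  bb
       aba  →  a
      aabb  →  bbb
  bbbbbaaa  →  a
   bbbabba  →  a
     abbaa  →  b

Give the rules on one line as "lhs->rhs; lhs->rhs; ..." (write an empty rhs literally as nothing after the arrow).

aa->b; ab->; ba->a

  | abaa => aa => b
  | abbb => bb
  | aba => a
  | aabb => bbb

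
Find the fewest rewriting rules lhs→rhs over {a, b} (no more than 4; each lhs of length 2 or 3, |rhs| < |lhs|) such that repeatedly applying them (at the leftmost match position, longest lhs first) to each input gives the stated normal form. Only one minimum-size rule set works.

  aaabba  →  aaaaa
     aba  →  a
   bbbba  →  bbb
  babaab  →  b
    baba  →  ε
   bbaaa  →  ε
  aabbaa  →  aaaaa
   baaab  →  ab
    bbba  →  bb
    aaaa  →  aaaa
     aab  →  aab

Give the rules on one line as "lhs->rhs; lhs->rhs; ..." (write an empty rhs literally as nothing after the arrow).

abb->aa; ba->; baa->

  | aaabba => aaaaa
  | aba => a
  | bbbba => bbb
  | babaab => baab => b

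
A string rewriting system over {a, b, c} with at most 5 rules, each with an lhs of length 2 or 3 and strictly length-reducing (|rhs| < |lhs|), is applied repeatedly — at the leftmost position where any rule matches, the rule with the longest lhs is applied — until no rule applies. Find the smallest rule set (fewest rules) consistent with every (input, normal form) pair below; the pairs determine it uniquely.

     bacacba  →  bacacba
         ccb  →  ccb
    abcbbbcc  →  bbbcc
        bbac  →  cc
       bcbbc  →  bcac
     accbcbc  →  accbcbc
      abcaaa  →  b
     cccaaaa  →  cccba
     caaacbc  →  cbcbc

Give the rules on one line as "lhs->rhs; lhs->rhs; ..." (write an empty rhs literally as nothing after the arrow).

  | bacacba
  | ccb
  | abcbbbcc => bbbcc
  | bbac => cc

aaa->b; abc->; bba->c; cbb->ca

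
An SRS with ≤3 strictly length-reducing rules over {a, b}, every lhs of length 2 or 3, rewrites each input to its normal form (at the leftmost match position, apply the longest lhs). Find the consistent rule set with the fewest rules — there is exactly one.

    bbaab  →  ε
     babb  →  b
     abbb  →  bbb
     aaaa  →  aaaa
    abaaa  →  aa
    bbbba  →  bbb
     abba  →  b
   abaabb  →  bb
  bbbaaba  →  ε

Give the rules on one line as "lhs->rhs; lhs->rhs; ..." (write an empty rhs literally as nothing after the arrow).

ab->b; ba->; bab->

  | bbaab => bab => ε
  | babb => b
  | abbb => bbb
  | aaaa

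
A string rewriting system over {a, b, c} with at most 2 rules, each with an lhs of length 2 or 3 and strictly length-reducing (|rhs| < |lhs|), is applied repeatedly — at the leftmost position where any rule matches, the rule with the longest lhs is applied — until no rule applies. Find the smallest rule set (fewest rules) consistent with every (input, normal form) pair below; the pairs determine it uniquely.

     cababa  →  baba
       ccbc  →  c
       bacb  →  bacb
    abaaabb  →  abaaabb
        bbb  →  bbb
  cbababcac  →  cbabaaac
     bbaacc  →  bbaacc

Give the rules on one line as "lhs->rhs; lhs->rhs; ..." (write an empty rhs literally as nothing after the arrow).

bc->a; ca->

  | cababa => baba
  | ccbc => cca => c
  | bacb
  | abaaabb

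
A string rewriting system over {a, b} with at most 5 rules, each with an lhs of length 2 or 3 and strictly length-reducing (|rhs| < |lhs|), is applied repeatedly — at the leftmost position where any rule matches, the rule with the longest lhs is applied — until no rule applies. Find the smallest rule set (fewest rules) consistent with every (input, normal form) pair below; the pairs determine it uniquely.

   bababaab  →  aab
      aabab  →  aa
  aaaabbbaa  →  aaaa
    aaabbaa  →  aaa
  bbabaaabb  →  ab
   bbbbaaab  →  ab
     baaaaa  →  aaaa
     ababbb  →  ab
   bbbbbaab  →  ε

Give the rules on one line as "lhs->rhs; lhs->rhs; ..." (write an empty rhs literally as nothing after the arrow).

  | bababaab => abaab => aab
  | aabab => aa
  | aaaabbbaa => aaaabbaa => aaaaba => aaaa
  | aaabbaa => aaaba => aaa

ba->; bab->; bb->b; bba->b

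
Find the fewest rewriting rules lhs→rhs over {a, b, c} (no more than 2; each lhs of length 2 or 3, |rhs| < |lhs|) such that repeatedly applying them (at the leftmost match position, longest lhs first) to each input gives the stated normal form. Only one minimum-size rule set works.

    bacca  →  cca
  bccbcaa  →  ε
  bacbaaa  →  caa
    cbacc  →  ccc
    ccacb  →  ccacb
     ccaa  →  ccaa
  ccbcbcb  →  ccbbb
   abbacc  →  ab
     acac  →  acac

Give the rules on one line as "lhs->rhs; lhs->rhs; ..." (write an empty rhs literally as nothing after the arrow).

  | bacca => cca
  | bccbcaa => bcbcaa => bbcaa => bbaa => ba => ε
  | bacbaaa => cbaaa => caa
  | cbacc => ccc

ba->; bc->b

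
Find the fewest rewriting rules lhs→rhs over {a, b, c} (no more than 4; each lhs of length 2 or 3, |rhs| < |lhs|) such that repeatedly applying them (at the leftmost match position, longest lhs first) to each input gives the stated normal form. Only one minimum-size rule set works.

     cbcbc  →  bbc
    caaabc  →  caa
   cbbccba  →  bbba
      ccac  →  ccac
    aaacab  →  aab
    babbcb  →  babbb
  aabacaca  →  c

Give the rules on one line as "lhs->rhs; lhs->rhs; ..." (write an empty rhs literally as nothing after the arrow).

abc->; aca->c; cb->b

  | cbcbc => bcbc => bbc
  | caaabc => caa
  | cbbccba => bbccba => bbcba => bbba
  | ccac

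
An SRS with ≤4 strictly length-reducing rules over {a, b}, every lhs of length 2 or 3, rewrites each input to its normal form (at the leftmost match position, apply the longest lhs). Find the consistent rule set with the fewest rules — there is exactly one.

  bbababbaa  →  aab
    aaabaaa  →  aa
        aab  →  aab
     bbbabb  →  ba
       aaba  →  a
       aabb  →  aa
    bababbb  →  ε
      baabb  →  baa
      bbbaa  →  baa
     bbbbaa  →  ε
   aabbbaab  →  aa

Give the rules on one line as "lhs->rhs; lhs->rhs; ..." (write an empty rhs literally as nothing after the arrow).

aba->bb; bb->; bba->ab

  | bbababbaa => abbabbaa => aabbbaa => aabaa => abba => aab
  | aaabaaa => aabbaa => aaaba => aabb => aa
  | aab
  | bbbabb => babb => ba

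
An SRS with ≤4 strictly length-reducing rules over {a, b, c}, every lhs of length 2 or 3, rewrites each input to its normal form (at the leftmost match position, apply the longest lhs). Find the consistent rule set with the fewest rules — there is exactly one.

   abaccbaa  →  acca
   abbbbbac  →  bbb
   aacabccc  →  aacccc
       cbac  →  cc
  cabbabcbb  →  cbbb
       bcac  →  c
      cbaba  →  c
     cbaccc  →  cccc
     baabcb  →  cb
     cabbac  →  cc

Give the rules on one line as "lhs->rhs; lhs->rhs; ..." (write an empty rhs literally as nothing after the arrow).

  | abaccbaa => accbaa => acca
  | abbbbbac => bbbbac => bbbc => bbb
  | aacabccc => aacccc
  | cbac => cc

ab->; ba->; bc->b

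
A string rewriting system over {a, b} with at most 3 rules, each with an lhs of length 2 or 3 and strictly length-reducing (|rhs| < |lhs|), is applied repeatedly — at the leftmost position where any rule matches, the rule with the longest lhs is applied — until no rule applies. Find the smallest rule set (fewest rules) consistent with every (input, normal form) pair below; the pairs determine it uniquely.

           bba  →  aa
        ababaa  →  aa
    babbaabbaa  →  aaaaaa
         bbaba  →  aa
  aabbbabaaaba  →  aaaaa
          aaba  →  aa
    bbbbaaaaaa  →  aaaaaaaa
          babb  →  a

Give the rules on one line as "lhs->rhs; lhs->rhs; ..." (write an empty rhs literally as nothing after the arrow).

ba->; bb->a

  | bba => aa
  | ababaa => abaa => aa
  | babbaabbaa => bbaabbaa => aaabbaa => aaaaaa
  | bbaba => aaba => aa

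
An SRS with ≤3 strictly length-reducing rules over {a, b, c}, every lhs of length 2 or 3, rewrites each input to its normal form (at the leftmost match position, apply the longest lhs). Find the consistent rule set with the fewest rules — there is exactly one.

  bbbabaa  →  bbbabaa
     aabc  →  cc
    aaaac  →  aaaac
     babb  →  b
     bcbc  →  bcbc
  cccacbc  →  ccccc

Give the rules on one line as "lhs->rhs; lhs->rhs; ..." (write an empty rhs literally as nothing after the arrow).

  | bbbabaa
  | aabc => cc
  | aaaac
  | babb => b

aab->c; abb->; acb->c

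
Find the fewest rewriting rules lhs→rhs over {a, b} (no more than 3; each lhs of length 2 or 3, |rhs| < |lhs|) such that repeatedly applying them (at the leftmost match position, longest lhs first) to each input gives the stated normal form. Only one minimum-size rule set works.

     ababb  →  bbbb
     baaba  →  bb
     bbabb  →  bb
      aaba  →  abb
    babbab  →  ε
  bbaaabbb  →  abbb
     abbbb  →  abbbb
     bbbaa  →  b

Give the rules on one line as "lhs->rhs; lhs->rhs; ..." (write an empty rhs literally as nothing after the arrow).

aba->bb; ba->; bab->

  | ababb => bbbb
  | baaba => aba => bb
  | bbabb => bb
  | aaba => abb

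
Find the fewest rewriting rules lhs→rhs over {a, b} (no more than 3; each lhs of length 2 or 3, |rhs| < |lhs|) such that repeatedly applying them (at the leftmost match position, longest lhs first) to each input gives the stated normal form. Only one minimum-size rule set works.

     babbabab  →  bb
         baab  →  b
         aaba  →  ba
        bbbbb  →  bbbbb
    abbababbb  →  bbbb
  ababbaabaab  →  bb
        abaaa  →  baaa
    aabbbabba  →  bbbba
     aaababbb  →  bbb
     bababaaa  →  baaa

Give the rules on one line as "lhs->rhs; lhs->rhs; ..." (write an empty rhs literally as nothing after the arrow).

  | babbabab => bbabab => bbab => bb
  | baab => bab => b
  | aaba => aba => ba
  | bbbbb

ab->b; bab->b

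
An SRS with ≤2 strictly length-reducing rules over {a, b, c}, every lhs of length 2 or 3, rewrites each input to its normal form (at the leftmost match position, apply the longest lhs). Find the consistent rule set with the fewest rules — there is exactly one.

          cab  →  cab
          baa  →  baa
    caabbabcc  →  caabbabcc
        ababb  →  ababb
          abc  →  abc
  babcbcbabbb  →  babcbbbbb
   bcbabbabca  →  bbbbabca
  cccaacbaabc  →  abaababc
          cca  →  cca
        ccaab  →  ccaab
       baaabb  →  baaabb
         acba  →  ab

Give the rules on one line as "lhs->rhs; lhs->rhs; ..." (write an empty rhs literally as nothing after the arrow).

  | cab
  | baa
  | caabbabcc
  | ababb

cba->b; ccc->ab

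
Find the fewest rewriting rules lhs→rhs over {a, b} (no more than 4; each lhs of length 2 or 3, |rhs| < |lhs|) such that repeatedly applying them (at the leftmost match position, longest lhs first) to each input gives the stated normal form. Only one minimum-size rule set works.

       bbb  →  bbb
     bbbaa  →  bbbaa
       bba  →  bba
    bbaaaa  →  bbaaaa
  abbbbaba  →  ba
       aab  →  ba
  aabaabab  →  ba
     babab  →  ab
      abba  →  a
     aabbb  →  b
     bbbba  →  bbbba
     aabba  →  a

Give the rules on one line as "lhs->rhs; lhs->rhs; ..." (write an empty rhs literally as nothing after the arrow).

aab->ba; abb->; bab->

  | bbb
  | bbbaa
  | bba
  | bbaaaa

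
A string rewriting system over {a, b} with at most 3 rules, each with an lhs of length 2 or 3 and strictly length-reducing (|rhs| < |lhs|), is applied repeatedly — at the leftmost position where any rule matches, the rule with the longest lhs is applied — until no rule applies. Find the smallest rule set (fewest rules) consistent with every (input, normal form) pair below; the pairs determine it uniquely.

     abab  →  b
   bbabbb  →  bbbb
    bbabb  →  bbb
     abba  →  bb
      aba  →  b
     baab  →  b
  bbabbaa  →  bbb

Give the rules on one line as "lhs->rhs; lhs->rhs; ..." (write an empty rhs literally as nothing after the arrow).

ab->b; ba->b; bab->b

  | abab => bab => b
  | bbabbb => bbbb
  | bbabb => bbb
  | abba => bba => bb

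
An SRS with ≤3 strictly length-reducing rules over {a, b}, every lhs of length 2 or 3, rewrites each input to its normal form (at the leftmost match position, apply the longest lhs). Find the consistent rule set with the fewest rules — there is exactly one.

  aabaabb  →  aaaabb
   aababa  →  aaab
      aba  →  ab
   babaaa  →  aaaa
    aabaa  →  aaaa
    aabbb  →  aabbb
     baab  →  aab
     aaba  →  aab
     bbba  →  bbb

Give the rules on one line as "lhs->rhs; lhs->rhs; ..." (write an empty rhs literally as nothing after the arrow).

  | aabaabb => aaaabb
  | aababa => aaaba => aaab
  | aba => ab
  | babaaa => abaaa => aaaa

ba->b; baa->aa; bab->ab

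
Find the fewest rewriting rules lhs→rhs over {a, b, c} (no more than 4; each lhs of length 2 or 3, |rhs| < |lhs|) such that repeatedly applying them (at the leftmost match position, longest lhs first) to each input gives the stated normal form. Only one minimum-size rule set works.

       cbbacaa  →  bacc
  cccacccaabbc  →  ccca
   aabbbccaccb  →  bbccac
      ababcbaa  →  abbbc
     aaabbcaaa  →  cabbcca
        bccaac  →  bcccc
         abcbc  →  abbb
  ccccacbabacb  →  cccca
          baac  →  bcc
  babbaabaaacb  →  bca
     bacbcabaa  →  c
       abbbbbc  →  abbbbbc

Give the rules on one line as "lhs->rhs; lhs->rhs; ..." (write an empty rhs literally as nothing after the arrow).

  | cbbacaa => bacaa => bacc
  | cccacccaabbc => cccaccccbbc => cccacccbc => cccaccbb => cccacb => ccca
  | aabbbccaccb => cbbbccaccb => bbccaccb => bbccac
  | ababcbaa => acbcbaa => abbbaa => abbbc

aa->c; bab->cb; cb->; cbc->bb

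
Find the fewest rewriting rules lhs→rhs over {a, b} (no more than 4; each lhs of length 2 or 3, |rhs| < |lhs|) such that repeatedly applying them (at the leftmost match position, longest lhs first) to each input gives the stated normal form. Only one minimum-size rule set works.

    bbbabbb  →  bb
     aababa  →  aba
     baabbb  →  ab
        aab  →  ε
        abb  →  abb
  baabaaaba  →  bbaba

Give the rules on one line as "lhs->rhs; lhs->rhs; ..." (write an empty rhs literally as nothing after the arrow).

aab->; baa->b; bbb->a

  | bbbabbb => aabbb => bb
  | aababa => aba
  | baabbb => bbbb => ab
  | aab => ε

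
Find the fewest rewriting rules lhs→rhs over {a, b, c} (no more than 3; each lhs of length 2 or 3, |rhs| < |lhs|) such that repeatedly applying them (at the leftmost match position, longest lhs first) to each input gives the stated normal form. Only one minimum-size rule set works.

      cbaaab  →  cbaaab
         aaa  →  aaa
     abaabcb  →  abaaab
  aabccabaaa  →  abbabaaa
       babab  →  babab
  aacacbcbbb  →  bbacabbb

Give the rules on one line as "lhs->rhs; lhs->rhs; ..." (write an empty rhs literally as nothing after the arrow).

  | cbaaab
  | aaa
  | abaabcb => abaaab
  | aabccabaaa => aaacabaaa => abbabaaa

aac->bb; bc->a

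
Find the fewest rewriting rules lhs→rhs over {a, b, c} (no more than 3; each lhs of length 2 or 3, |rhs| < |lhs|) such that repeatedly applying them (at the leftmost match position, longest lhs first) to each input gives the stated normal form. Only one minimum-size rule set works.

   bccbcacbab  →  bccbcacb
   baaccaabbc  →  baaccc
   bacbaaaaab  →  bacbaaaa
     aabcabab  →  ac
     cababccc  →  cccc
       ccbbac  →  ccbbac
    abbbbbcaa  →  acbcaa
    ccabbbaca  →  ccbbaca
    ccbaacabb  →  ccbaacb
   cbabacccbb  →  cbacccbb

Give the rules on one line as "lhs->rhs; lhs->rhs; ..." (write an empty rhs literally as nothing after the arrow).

  | bccbcacbab => bccbcacb
  | baaccaabbc => baaccabc => baaccc
  | bacbaaaaab => bacbaaaa
  | aabcabab => acabab => acab => ac

ab->; bbb->ac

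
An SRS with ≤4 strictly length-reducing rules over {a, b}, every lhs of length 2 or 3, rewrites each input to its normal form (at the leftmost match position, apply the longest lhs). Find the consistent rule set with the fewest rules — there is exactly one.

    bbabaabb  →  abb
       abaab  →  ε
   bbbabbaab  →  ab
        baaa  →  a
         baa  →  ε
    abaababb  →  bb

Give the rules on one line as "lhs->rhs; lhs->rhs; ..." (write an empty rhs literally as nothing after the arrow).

aba->bb; ba->; baa->; bab->a

  | bbabaabb => baaabb => abb
  | abaab => bbab => ba => ε
  | bbbabbaab => bbabaab => baaab => ab
  | baaa => a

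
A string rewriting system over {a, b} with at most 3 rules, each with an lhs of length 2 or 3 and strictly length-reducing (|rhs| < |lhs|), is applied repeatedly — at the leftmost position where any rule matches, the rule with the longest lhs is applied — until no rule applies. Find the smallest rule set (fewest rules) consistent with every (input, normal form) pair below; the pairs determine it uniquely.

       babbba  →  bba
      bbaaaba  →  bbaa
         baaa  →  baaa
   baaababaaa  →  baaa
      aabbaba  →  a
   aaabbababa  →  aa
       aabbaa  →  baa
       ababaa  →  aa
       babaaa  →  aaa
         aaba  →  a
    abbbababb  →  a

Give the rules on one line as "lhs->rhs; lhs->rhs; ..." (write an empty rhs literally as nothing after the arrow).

aab->; ab->a; bab->

  | babbba => bba
  | bbaaaba => bbaa
  | baaa
  | baaababaaa => baabaaa => baaa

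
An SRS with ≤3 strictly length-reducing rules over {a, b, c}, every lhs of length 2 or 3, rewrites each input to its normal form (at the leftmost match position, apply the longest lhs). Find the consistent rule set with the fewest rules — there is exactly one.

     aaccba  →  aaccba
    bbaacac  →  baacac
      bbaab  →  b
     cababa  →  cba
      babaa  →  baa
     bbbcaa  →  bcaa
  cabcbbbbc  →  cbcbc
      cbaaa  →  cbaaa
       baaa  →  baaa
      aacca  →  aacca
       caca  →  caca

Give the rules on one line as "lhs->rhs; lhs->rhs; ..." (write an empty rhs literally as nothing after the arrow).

  | aaccba
  | bbaacac => baacac
  | bbaab => baab => bab => bb => b
  | cababa => cbaba => cbba => cba

ab->b; bb->b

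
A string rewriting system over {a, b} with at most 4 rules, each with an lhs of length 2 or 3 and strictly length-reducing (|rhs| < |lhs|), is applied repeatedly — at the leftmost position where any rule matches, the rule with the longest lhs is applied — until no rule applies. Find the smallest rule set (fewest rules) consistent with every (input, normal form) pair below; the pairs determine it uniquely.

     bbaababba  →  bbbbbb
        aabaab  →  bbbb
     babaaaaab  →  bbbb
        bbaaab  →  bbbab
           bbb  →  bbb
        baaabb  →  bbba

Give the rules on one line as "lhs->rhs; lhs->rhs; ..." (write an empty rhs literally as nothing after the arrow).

aa->b; aba->; abb->ba

  | bbaababba => bbbbabba => bbbbbaa => bbbbbb
  | aabaab => bbaab => bbbb
  | babaaaaab => baaaab => bbaab => bbbb
  | bbaaab => bbbab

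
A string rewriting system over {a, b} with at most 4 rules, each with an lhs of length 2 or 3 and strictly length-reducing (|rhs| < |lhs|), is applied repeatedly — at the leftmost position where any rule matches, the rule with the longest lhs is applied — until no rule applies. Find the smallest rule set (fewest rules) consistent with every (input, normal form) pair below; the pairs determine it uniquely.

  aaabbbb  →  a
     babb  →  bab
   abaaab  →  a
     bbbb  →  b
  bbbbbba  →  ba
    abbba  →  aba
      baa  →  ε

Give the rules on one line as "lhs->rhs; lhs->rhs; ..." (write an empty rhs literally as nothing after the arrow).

  | aaabbbb => aabbbb => aabbb => aabb => aab => aa => a
  | babb => bab
  | abaaab => aab => aa => a
  | bbbb => bbb => bb => b

aa->a; aab->aa; baa->; bb->b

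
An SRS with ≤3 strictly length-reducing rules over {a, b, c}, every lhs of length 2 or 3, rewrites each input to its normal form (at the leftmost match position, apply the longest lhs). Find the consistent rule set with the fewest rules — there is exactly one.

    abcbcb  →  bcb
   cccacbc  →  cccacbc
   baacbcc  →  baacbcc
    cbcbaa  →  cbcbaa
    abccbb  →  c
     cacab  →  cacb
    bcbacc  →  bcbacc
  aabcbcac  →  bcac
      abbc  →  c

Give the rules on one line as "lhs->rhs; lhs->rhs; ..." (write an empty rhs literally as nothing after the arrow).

  | abcbcb => bbbcb => bcb
  | cccacbc
  | baacbcc
  | cbcbaa

ab->b; abc->bb; bb->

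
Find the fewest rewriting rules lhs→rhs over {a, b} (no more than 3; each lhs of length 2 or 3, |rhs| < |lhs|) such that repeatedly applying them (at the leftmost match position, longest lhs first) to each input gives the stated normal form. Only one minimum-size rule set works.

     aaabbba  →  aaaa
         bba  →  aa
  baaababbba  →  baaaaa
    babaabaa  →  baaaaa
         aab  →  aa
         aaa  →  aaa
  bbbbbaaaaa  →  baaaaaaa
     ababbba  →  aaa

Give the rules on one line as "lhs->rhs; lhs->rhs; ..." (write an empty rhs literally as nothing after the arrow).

ab->a; bba->aa

  | aaabbba => aaabba => aaaba => aaaa
  | bba => aa
  | baaababbba => baaaabbba => baaaabba => baaaaba => baaaaa
  | babaabaa => baaabaa => baaaaa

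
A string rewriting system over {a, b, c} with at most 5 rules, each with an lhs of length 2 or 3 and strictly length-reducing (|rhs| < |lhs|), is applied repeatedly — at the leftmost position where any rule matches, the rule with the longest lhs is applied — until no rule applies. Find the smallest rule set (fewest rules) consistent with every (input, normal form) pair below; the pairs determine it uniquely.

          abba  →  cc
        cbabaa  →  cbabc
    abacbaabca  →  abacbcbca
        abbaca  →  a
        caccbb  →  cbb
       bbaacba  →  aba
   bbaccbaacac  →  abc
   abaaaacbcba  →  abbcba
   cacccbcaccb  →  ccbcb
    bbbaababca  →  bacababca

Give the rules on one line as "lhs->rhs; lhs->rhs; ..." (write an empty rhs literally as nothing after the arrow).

aa->c; bba->ac; cac->; ccc->

  | abba => aac => cc
  | cbabaa => cbabc
  | abacbaabca => abacbcbca
  | abbaca => aacca => ccca => a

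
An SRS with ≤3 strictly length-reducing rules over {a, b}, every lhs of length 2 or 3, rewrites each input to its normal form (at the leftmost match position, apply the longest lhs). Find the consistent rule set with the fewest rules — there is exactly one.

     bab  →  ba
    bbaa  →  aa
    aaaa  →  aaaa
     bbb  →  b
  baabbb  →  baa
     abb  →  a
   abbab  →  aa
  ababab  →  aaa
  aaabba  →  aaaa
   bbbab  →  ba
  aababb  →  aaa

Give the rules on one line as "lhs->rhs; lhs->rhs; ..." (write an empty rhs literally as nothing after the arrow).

  | bab => ba
  | bbaa => aa
  | aaaa
  | bbb => b

ab->a; bb->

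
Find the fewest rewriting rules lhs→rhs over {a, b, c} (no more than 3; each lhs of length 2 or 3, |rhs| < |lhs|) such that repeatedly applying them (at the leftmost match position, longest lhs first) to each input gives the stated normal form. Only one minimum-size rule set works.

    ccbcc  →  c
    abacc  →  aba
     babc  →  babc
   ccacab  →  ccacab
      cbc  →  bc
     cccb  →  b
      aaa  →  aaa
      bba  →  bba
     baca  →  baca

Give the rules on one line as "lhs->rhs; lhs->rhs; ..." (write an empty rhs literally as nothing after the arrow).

acc->a; bcc->c; cb->b

  | ccbcc => cbcc => bcc => c
  | abacc => aba
  | babc
  | ccacab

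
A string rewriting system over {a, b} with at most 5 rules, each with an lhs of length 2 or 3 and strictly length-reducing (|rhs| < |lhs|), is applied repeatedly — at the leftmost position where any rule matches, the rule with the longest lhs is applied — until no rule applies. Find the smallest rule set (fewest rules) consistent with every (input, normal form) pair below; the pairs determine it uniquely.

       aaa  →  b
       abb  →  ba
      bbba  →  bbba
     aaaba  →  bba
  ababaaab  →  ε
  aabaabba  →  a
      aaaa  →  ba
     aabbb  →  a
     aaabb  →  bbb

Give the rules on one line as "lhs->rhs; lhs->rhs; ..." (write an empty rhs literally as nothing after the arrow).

  | aaa => b
  | abb => ba
  | bbba
  | aaaba => bba

aaa->b; abb->ba; baa->; bab->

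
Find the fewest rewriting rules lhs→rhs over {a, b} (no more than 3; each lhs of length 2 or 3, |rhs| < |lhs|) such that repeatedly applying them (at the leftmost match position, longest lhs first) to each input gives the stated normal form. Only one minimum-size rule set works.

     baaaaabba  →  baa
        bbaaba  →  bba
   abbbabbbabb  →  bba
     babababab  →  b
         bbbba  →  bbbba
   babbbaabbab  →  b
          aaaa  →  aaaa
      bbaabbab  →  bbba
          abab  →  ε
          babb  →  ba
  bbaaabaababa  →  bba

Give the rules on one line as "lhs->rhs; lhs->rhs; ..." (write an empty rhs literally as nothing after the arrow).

  | baaaaabba => baaaba => baa
  | bbaaba => bba
  | abbbabbbabb => abbabbbabb => ababbbabb => aabbbabb => bbabb => bbab => bba
  | babababab => baababab => babab => baab => b

aab->; ab->a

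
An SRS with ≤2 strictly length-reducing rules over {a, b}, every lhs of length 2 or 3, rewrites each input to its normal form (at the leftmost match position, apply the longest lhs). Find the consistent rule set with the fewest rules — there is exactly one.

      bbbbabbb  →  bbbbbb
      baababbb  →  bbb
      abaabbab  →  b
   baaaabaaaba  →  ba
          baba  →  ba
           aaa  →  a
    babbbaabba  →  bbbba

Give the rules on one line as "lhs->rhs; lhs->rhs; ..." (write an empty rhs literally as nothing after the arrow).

aa->a; ab->

  | bbbbabbb => bbbbbb
  | baababbb => bababbb => babbb => bbb
  | abaabbab => aabbab => abbab => bab => b
  | baaaabaaaba => baaabaaaba => baabaaaba => babaaaba => baaaba => baaba => baba => ba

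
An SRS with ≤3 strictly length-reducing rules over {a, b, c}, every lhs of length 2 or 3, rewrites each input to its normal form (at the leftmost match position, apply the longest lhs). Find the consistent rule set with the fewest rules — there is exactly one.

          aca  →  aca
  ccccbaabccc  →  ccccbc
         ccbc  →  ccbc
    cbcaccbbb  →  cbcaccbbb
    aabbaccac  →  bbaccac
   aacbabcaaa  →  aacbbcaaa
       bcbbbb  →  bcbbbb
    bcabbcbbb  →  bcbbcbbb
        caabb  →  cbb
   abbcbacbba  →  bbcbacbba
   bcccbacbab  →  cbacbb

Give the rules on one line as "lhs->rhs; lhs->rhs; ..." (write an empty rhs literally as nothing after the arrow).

ab->b; bcc->

  | aca
  | ccccbaabccc => ccccbabccc => ccccbbccc => ccccbc
  | ccbc
  | cbcaccbbb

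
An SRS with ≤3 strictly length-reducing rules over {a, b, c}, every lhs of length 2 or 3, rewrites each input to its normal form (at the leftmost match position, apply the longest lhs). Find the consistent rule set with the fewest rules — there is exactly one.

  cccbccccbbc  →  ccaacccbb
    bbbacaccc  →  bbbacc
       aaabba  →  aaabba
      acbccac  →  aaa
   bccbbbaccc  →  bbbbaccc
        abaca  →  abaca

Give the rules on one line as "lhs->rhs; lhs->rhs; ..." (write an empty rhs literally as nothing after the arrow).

  | cccbccccbbc => ccaacccbbc => ccaacccbb
  | bbbacaccc => bbbacc
  | aaabba
  | acbccac => aaacac => aaa

bc->b; cac->; cbc->aa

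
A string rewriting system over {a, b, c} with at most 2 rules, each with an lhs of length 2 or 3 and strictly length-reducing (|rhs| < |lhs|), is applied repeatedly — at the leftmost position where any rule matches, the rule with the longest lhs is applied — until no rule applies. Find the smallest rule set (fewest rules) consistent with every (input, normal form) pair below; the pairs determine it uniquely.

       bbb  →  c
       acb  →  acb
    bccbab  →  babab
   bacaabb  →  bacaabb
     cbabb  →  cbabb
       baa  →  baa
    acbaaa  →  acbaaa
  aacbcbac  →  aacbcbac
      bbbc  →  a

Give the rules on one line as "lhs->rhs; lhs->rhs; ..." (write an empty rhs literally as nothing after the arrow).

bbb->c; cc->a

  | bbb => c
  | acb
  | bccbab => babab
  | bacaabb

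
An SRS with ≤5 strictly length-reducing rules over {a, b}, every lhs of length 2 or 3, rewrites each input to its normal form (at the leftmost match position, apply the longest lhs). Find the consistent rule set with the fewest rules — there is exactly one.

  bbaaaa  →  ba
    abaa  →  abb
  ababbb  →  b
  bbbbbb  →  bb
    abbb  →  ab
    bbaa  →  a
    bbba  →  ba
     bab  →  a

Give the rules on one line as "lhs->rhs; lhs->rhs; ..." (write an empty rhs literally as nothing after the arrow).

  | bbaaaa => aaa => ba
  | abaa => abb
  | ababbb => aabb => bbb => b
  | bbbbbb => bbbb => bb

aa->b; bab->a; bba->; bbb->b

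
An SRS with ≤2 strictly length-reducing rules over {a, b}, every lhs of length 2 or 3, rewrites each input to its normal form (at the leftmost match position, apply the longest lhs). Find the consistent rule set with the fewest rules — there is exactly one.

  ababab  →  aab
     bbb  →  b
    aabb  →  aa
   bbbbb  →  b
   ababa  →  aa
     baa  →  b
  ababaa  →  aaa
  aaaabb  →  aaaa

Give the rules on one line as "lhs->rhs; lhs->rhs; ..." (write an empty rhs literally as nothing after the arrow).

ba->b; bb->

  | ababab => abbab => aab
  | bbb => b
  | aabb => aa
  | bbbbb => bbb => b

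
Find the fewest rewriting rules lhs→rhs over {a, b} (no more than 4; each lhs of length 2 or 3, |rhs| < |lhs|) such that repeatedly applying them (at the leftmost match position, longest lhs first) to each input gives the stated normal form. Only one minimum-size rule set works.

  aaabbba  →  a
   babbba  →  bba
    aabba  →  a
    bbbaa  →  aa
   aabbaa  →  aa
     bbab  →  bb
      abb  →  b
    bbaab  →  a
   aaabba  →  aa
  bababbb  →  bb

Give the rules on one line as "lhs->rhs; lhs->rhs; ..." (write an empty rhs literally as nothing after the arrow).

ab->; baa->aa; bbb->bb

  | aaabbba => aabba => aba => a
  | babbba => bbba => bba
  | aabba => aba => a
  | bbbaa => bbaa => baa => aa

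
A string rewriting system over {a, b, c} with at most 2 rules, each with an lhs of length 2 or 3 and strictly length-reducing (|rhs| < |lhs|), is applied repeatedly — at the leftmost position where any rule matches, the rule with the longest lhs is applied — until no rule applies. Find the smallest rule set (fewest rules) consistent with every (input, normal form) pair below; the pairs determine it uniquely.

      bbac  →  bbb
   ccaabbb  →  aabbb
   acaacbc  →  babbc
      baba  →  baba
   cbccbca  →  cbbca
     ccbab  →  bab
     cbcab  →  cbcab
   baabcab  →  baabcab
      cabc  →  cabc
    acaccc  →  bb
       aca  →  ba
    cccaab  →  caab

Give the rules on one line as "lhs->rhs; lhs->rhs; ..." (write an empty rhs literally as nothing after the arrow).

  | bbac => bbb
  | ccaabbb => aabbb
  | acaacbc => baacbc => babbc
  | baba

ac->b; cc->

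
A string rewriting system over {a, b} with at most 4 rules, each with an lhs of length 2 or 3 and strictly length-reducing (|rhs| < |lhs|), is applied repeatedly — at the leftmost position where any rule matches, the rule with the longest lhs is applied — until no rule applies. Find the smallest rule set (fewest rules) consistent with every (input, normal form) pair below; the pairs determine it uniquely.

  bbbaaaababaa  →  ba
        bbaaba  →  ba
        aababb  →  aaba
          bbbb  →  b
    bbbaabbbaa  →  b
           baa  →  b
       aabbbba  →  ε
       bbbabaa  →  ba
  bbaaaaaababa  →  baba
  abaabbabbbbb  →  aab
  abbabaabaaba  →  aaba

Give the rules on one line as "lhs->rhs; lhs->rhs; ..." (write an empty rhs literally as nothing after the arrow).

  | bbbaaaababaa => bbaaaababaa => baaaababaa => bbaababaa => baababaa => bbbabaa => bbabaa => babaa => babb => ba
  | bbaaba => baaba => bbba => bba => ba
  | aababb => aaba
  | bbbb => bbb => bb => b

aaa->; abb->a; baa->bb; bb->b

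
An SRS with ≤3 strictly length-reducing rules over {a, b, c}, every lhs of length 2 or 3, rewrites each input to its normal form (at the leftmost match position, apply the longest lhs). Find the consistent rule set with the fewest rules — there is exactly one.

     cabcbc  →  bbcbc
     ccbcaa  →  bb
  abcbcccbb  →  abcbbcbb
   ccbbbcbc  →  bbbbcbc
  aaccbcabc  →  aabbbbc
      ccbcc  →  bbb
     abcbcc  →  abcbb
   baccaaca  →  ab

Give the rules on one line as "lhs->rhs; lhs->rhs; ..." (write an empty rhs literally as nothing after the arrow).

  | cabcbc => bbcbc
  | ccbcaa => bbcaa => bbba => bb
  | abcbcccbb => abcbbcbb
  | ccbbbcbc => bbbbcbc

ba->; ca->b; cc->b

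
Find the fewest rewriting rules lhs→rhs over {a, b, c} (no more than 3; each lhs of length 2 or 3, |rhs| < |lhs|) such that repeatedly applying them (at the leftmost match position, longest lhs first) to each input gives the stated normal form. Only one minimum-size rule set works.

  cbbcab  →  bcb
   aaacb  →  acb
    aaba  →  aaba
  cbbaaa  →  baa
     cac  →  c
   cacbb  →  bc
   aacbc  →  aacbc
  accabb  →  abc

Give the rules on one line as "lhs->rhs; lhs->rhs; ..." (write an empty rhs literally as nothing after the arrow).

aaa->a; ca->; cbb->bc

  | cbbcab => bccab => bcb
  | aaacb => acb
  | aaba
  | cbbaaa => bcaaa => baa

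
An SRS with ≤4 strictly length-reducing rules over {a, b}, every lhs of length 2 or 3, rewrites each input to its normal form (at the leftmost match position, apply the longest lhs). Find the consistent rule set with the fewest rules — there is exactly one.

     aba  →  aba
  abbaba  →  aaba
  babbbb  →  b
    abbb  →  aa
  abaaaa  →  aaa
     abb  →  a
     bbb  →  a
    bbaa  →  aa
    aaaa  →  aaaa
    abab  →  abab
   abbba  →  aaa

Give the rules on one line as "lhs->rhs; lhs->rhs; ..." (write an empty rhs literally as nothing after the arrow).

baa->; bb->; bbb->a

  | aba
  | abbaba => aaba
  | babbbb => baab => b
  | abbb => aa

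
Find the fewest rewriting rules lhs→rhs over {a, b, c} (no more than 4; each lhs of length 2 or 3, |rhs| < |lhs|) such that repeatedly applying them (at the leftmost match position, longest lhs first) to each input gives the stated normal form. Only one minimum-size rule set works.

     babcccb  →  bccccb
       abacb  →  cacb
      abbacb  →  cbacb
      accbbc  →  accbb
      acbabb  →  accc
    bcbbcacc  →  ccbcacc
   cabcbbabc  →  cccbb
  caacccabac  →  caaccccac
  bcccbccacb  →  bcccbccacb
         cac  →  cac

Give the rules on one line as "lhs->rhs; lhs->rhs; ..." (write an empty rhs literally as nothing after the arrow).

  | babcccb => bccccb
  | abacb => cacb
  | abbacb => cbacb
  | accbbc => accbb

ab->c; bbc->bb; bcb->cc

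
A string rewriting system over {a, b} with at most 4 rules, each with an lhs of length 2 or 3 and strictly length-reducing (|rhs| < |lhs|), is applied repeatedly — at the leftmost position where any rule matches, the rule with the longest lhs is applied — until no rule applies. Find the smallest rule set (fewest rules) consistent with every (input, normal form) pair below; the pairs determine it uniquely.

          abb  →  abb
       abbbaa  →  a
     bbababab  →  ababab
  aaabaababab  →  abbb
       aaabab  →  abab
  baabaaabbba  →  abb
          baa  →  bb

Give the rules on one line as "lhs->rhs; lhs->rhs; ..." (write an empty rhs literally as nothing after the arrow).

aa->a; baa->bb; bba->aa

  | abb
  | abbbaa => abaaa => abba => aaa => aa => a
  | bbababab => aababab => ababab
  | aaabaababab => aabaababab => abaababab => abbbabab => abaabab => abbbab => abaab => abbb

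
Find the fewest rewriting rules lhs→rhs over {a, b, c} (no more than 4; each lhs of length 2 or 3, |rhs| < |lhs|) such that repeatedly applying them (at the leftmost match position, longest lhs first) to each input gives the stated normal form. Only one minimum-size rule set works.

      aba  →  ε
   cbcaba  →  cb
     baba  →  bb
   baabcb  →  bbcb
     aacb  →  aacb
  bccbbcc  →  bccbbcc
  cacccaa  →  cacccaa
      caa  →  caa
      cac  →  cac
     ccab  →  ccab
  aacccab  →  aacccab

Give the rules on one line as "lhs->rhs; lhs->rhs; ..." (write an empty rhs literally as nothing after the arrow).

aba->; ba->b; bca->

  | aba => ε
  | cbcaba => cba => cb
  | baba => bba => bb
  | baabcb => babcb => bbcb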